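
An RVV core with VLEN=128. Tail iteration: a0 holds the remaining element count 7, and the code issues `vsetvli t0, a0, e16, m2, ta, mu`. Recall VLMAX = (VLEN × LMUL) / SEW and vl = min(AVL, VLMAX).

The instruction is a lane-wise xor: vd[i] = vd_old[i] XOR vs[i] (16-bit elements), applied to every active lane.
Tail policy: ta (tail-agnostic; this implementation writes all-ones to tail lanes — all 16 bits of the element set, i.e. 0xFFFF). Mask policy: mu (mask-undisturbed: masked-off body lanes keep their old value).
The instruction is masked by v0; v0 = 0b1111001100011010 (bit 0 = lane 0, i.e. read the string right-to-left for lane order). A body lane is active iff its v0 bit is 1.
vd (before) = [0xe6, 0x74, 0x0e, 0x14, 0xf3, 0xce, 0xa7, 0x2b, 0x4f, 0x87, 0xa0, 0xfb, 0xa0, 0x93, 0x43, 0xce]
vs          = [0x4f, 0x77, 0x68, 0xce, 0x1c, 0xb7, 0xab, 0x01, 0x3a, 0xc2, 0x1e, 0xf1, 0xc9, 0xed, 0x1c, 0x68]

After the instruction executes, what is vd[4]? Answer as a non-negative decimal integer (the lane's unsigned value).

vd[4] = 239

VLMAX = (128 × 2) / 16 = 16 lanes
vl = min(AVL, VLMAX) = min(7, 16) = 7
[0] mask-off/keep = 0xe6
[1] xor(0x74,0x77) = 0x03
[2] mask-off/keep = 0x0e
[3] xor(0x14,0xce) = 0xda
[4] xor(0xf3,0x1c) = 0xef
[5] mask-off/keep = 0xce
[6] mask-off/keep = 0xa7
[7] tail/ones = 0xffff
[8] tail/ones = 0xffff
[9] tail/ones = 0xffff
[10] tail/ones = 0xffff
[11] tail/ones = 0xffff
[12] tail/ones = 0xffff
[13] tail/ones = 0xffff
[14] tail/ones = 0xffff
[15] tail/ones = 0xffff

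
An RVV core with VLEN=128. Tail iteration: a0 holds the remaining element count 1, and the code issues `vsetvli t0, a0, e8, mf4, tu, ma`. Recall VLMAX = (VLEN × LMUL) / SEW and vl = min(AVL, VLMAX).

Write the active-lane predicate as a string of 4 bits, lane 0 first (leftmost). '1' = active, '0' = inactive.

predicate = 1000

lanes per group: 128·1/4/8 = 4
vl ← min(1, 4) = 1
bits (lane 0 leftmost): 1000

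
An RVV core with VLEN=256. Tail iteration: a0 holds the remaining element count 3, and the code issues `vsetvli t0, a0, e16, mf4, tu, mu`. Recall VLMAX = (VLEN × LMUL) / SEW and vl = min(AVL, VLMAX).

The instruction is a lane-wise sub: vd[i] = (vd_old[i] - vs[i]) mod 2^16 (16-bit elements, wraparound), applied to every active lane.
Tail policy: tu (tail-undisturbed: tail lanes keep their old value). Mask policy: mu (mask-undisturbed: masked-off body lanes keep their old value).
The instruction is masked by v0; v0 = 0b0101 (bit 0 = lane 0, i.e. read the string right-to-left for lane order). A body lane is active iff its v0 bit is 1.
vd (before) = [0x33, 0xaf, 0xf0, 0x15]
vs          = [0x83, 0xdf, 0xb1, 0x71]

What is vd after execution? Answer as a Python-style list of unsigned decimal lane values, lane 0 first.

VLMAX = (256 × 1/4) / 16 = 4 lanes
vl ← min(3, 4) = 3
vd[0] sub(0x33,0x83) -> 0xffb0
vd[1] mask-off/keep -> 0xaf
vd[2] sub(0xf0,0xb1) -> 0x3f
vd[3] tail/keep -> 0x15

vd = [65456, 175, 63, 21]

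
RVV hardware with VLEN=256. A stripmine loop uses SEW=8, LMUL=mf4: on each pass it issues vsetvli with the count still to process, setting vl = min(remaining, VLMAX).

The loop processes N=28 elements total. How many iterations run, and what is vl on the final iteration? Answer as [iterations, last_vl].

[iterations, last_vl] = [4, 4]

lanes per group: 256·1/4/8 = 8
28 elements at 8/iter → 4 passes, remainder 4 on the last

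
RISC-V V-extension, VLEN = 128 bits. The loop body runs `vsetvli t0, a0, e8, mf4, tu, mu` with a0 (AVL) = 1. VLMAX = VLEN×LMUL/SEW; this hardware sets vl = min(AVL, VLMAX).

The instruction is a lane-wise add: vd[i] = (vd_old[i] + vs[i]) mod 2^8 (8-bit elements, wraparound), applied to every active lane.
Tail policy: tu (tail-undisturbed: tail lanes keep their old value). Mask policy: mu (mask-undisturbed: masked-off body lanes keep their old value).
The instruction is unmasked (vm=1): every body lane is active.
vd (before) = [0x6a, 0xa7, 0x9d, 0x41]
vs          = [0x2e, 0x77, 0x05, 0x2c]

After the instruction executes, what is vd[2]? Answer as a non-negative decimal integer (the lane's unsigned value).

vd[2] = 157

VLMAX = VLEN×LMUL/SEW = 128×1/4/8 = 4
vl = min(AVL, VLMAX) = min(1, 4) = 1
vd[0] add(0x6a,0x2e) -> 0x98
vd[1] tail/keep -> 0xa7
vd[2] tail/keep -> 0x9d
vd[3] tail/keep -> 0x41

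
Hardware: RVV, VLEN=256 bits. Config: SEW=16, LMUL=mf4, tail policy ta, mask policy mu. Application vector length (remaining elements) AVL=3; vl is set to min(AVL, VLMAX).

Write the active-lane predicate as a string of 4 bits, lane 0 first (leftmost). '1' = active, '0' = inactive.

predicate = 1110

lanes per group: 256·1/4/16 = 4
vl = min(AVL, VLMAX) = min(3, 4) = 3
bits (lane 0 leftmost): 1110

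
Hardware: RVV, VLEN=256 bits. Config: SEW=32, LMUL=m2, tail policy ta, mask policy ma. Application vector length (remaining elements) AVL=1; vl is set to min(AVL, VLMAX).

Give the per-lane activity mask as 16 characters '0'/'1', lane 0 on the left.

predicate = 1000000000000000

lanes per group: 256·2/32 = 16
vl ← min(1, 16) = 1
bits (lane 0 leftmost): 1000000000000000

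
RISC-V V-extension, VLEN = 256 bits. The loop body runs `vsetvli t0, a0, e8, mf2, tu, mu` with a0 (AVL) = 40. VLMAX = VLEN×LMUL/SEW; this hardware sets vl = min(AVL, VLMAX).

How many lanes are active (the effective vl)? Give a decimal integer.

vl = 16

VLMAX = (256 × 1/2) / 8 = 16 lanes
vl ← min(40, 16) = 16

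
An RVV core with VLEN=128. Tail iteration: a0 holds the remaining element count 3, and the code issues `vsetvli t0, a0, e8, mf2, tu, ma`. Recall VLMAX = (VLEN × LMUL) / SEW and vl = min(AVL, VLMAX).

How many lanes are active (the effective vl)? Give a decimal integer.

vl = 3

VLMAX = VLEN×LMUL/SEW = 128×1/2/8 = 8
vl = min(AVL, VLMAX) = min(3, 8) = 3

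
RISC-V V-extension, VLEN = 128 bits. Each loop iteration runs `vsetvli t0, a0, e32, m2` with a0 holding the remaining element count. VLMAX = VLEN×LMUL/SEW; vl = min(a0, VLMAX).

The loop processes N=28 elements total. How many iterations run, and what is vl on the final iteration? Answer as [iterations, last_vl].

[iterations, last_vl] = [4, 4]

lanes per group: 128·2/32 = 8
28 elements at 8/iter → 4 passes, remainder 4 on the last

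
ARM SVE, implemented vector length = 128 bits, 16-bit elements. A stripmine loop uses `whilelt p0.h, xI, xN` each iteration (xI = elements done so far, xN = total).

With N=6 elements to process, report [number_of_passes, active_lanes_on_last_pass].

[iterations, last_vl] = [1, 6]

register lanes = 128/16 = 8
N=6: ⌈6/8⌉ = 1 iters; last vl = 6 − 0×8 = 6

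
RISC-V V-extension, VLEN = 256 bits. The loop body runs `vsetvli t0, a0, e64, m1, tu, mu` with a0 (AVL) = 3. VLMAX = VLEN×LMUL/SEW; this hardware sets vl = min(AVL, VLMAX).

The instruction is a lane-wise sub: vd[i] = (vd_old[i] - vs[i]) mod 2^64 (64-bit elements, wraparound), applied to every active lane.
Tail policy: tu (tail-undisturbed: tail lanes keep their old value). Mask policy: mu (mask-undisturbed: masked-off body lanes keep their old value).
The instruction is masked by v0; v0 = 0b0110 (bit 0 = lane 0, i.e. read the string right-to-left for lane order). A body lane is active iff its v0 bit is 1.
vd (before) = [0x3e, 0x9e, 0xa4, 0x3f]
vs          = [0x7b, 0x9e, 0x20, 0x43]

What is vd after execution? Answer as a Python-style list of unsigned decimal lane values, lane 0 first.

VLMAX = VLEN×LMUL/SEW = 256×1/64 = 4
vl ← min(3, 4) = 3
  i=0: mask-off/keep → 62
  i=1: sub(0x9e,0x9e) → 0
  i=2: sub(0xa4,0x20) → 132
  i=3: tail/keep → 63

vd = [62, 0, 132, 63]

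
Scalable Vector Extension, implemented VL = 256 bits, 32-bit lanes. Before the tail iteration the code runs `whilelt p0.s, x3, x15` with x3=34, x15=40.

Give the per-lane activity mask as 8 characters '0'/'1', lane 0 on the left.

predicate = 11111100

register lanes = 256/32 = 8
active while 34+j < 40, i.e. j ∈ [0,6) capped at 8 ⇒ 6
bits (lane 0 leftmost): 11111100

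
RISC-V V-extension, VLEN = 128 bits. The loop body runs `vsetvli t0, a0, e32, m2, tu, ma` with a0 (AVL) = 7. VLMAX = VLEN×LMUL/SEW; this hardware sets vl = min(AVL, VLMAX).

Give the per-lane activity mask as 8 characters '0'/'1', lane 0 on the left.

VLMAX = VLEN×LMUL/SEW = 128×2/32 = 8
AVL=7 ≤ VLMAX=8, so vl = 7
bits (lane 0 leftmost): 11111110

predicate = 11111110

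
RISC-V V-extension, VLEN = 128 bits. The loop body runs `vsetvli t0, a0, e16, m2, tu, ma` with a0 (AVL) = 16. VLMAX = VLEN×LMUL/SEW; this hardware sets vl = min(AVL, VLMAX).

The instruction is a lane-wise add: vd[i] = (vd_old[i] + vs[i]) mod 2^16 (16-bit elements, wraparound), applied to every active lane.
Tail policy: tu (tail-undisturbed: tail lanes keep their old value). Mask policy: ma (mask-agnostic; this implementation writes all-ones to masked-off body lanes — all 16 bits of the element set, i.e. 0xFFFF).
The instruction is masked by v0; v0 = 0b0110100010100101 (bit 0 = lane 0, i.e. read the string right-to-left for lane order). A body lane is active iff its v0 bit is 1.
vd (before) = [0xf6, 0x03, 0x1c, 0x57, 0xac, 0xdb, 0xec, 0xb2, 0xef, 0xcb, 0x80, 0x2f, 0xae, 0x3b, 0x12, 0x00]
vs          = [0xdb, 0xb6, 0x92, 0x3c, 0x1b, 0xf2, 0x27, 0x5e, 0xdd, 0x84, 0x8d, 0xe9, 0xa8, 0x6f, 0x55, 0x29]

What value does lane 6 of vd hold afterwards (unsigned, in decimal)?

vd[6] = 65535

VLMAX = VLEN×LMUL/SEW = 128×2/16 = 16
AVL=16 ≤ VLMAX=16, so vl = 16
[0] add(0xf6,0xdb) = 0x1d1
[1] mask-off/ones = 0xffff
[2] add(0x1c,0x92) = 0xae
[3] mask-off/ones = 0xffff
[4] mask-off/ones = 0xffff
[5] add(0xdb,0xf2) = 0x1cd
[6] mask-off/ones = 0xffff
[7] add(0xb2,0x5e) = 0x110
[8] mask-off/ones = 0xffff
[9] mask-off/ones = 0xffff
[10] mask-off/ones = 0xffff
[11] add(0x2f,0xe9) = 0x118
[12] mask-off/ones = 0xffff
[13] add(0x3b,0x6f) = 0xaa
[14] add(0x12,0x55) = 0x67
[15] mask-off/ones = 0xffff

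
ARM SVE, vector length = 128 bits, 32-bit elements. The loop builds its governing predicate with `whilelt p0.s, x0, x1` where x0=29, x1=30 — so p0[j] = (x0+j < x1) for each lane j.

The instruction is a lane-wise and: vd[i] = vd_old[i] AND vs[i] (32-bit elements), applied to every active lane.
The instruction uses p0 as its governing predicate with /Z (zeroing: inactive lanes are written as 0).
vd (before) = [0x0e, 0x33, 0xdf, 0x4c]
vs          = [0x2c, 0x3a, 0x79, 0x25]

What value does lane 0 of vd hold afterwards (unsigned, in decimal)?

vd[0] = 12

lane count: 128 div 32 = 4
active while 29+j < 30, i.e. j ∈ [0,1) capped at 4 ⇒ 1
  i=0: and(0x0e,0x2c) → 12
  i=1: tail/zero → 0
  i=2: tail/zero → 0
  i=3: tail/zero → 0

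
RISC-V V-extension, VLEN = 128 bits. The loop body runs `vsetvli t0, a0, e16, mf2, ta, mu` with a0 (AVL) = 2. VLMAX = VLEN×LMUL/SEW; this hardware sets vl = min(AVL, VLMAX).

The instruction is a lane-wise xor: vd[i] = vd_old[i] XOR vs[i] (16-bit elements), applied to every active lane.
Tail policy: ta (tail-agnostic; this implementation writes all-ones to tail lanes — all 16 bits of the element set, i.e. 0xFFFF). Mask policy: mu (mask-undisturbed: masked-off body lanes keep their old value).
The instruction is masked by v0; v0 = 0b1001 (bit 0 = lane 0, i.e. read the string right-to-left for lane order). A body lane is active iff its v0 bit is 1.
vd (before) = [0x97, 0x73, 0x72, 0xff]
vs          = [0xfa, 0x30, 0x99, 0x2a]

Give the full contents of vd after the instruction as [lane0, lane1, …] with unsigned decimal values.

vd = [109, 115, 65535, 65535]

lanes per group: 128·1/2/16 = 4
vl = min(AVL, VLMAX) = min(2, 4) = 2
  i=0: xor(0x97,0xfa) → 109
  i=1: mask-off/keep → 115
  i=2: tail/ones → 65535
  i=3: tail/ones → 65535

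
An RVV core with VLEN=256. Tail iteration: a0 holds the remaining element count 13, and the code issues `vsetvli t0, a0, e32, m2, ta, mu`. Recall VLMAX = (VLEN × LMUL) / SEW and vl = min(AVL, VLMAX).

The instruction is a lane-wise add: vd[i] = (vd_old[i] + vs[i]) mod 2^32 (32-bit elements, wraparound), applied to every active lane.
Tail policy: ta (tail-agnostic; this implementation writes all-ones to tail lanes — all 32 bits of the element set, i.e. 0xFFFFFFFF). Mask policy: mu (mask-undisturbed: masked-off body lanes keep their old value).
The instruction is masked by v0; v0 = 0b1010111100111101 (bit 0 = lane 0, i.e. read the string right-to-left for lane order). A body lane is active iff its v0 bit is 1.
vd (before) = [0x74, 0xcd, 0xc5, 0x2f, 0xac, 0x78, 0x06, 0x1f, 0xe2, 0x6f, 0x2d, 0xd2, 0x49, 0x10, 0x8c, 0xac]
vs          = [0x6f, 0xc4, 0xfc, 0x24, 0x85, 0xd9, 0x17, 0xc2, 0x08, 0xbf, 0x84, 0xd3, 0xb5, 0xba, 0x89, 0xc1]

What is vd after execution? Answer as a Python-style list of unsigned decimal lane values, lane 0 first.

vd = [227, 205, 449, 83, 305, 337, 6, 31, 234, 302, 177, 421, 73, 4294967295, 4294967295, 4294967295]

VLMAX = VLEN×LMUL/SEW = 256×2/32 = 16
vl ← min(13, 16) = 13
[0] add(0x74,0x6f) = 0xe3
[1] mask-off/keep = 0xcd
[2] add(0xc5,0xfc) = 0x1c1
[3] add(0x2f,0x24) = 0x53
[4] add(0xac,0x85) = 0x131
[5] add(0x78,0xd9) = 0x151
[6] mask-off/keep = 0x06
[7] mask-off/keep = 0x1f
[8] add(0xe2,0x08) = 0xea
[9] add(0x6f,0xbf) = 0x12e
[10] add(0x2d,0x84) = 0xb1
[11] add(0xd2,0xd3) = 0x1a5
[12] mask-off/keep = 0x49
[13] tail/ones = 0xffffffff
[14] tail/ones = 0xffffffff
[15] tail/ones = 0xffffffff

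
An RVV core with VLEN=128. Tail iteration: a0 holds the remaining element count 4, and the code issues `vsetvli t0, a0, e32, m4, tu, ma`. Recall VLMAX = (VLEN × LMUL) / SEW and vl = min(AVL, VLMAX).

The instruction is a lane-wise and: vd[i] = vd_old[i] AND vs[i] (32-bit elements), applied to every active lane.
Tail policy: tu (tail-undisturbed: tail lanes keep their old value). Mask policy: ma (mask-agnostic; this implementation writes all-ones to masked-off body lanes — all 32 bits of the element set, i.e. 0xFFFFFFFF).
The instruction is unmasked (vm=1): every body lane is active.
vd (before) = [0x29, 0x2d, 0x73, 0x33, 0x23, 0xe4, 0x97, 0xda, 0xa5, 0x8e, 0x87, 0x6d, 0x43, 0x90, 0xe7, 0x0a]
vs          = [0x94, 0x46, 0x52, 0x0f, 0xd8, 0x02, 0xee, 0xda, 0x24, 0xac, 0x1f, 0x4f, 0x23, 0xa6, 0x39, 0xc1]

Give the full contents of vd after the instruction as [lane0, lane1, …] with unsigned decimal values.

lanes per group: 128·4/32 = 16
vl ← min(4, 16) = 4
lane  0: and(0x29,0x94) ⇒ 0x00
lane  1: and(0x2d,0x46) ⇒ 0x04
lane  2: and(0x73,0x52) ⇒ 0x52
lane  3: and(0x33,0x0f) ⇒ 0x03
lane  4: tail/keep ⇒ 0x23
lane  5: tail/keep ⇒ 0xe4
lane  6: tail/keep ⇒ 0x97
lane  7: tail/keep ⇒ 0xda
lane  8: tail/keep ⇒ 0xa5
lane  9: tail/keep ⇒ 0x8e
lane 10: tail/keep ⇒ 0x87
lane 11: tail/keep ⇒ 0x6d
lane 12: tail/keep ⇒ 0x43
lane 13: tail/keep ⇒ 0x90
lane 14: tail/keep ⇒ 0xe7
lane 15: tail/keep ⇒ 0x0a

vd = [0, 4, 82, 3, 35, 228, 151, 218, 165, 142, 135, 109, 67, 144, 231, 10]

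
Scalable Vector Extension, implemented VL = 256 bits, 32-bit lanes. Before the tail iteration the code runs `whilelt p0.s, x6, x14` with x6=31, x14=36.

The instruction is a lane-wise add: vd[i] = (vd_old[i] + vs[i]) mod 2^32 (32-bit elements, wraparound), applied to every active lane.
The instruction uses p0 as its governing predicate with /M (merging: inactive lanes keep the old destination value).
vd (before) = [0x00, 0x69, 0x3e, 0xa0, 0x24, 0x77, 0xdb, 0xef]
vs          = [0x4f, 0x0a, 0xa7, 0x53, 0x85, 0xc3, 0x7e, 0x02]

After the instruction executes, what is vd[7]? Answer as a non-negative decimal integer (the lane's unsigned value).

vd[7] = 239

256-bit reg / 32-bit elem → 8 lanes
active while 31+j < 36, i.e. j ∈ [0,5) capped at 8 ⇒ 5
[0] add(0x00,0x4f) = 0x4f
[1] add(0x69,0x0a) = 0x73
[2] add(0x3e,0xa7) = 0xe5
[3] add(0xa0,0x53) = 0xf3
[4] add(0x24,0x85) = 0xa9
[5] tail/keep = 0x77
[6] tail/keep = 0xdb
[7] tail/keep = 0xef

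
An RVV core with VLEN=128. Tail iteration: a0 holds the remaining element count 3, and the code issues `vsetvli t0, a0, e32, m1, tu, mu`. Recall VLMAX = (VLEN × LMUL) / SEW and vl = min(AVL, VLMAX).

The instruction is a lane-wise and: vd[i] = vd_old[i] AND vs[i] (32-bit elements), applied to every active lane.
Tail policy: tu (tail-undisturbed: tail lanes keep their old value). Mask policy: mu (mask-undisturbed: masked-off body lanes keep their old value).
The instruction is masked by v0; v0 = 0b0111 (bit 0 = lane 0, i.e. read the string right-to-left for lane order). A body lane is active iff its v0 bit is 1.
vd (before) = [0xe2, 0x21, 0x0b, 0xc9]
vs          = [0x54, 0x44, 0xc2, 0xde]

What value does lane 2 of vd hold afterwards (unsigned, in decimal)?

vd[2] = 2

VLMAX = VLEN×LMUL/SEW = 128×1/32 = 4
vl ← min(3, 4) = 3
  i=0: and(0xe2,0x54) → 64
  i=1: and(0x21,0x44) → 0
  i=2: and(0x0b,0xc2) → 2
  i=3: tail/keep → 201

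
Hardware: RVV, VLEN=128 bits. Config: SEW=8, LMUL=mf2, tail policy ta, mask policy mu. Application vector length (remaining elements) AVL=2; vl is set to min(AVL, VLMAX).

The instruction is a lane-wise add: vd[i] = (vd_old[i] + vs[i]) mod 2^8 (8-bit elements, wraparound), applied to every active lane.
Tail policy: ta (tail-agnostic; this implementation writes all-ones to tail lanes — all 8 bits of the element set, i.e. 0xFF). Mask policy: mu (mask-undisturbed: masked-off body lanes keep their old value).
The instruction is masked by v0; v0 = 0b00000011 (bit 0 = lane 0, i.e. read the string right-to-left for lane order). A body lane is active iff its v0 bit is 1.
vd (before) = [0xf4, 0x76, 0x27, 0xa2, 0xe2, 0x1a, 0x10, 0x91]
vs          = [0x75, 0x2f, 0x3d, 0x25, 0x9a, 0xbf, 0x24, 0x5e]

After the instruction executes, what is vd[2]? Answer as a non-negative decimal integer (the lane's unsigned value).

VLMAX = VLEN×LMUL/SEW = 128×1/2/8 = 8
AVL=2 ≤ VLMAX=8, so vl = 2
vd[0] add(0xf4,0x75) -> 0x69
vd[1] add(0x76,0x2f) -> 0xa5
vd[2] tail/ones -> 0xff
vd[3] tail/ones -> 0xff
vd[4] tail/ones -> 0xff
vd[5] tail/ones -> 0xff
vd[6] tail/ones -> 0xff
vd[7] tail/ones -> 0xff

vd[2] = 255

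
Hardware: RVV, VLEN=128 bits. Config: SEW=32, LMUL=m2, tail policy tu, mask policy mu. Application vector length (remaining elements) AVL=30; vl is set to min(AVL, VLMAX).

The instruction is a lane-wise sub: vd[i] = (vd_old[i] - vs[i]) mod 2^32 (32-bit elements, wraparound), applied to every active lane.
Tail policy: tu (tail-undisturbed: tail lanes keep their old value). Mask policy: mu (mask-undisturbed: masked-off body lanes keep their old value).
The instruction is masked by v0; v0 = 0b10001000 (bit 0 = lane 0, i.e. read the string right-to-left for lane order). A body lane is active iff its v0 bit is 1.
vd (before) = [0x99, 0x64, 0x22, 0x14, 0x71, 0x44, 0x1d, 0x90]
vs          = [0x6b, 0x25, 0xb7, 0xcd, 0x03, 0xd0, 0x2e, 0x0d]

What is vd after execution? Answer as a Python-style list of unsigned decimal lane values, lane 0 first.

vd = [153, 100, 34, 4294967111, 113, 68, 29, 131]

lanes per group: 128·2/32 = 8
AVL=30 > VLMAX=8, so vl = 8
vd[0] mask-off/keep -> 0x99
vd[1] mask-off/keep -> 0x64
vd[2] mask-off/keep -> 0x22
vd[3] sub(0x14,0xcd) -> 0xffffff47
vd[4] mask-off/keep -> 0x71
vd[5] mask-off/keep -> 0x44
vd[6] mask-off/keep -> 0x1d
vd[7] sub(0x90,0x0d) -> 0x83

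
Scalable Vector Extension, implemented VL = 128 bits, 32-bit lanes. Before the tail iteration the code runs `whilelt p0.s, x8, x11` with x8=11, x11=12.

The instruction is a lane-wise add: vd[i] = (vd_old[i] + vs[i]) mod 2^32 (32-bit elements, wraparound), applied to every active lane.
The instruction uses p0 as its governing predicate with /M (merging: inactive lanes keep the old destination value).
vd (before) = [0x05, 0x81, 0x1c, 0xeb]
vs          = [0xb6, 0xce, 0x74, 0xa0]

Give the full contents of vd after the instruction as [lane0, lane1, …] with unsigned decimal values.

128-bit reg / 32-bit elem → 4 lanes
active while 11+j < 12, i.e. j ∈ [0,1) capped at 4 ⇒ 1
[0] add(0x05,0xb6) = 0xbb
[1] tail/keep = 0x81
[2] tail/keep = 0x1c
[3] tail/keep = 0xeb

vd = [187, 129, 28, 235]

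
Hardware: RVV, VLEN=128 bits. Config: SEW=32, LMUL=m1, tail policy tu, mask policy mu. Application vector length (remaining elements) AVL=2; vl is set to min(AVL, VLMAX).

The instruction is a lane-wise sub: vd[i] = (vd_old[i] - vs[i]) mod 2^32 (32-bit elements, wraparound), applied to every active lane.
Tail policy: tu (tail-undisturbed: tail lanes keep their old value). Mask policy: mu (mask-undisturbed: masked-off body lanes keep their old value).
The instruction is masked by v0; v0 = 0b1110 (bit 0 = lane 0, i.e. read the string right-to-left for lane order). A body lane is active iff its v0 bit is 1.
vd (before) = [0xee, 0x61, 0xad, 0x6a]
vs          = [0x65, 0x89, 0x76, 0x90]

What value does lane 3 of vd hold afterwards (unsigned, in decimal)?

lanes per group: 128·1/32 = 4
AVL=2 ≤ VLMAX=4, so vl = 2
  i=0: mask-off/keep → 238
  i=1: sub(0x61,0x89) → 4294967256
  i=2: tail/keep → 173
  i=3: tail/keep → 106

vd[3] = 106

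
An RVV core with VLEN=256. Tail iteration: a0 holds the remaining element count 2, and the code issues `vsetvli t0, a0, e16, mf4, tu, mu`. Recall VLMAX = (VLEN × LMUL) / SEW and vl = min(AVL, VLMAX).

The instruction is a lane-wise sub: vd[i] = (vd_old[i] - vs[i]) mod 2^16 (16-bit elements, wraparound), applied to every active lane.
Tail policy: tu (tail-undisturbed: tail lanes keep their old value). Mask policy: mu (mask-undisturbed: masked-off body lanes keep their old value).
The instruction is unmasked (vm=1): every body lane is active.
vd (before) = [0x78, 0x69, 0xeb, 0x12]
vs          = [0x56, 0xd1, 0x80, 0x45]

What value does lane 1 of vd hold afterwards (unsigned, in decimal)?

vd[1] = 65432

lanes per group: 256·1/4/16 = 4
vl = min(AVL, VLMAX) = min(2, 4) = 2
  i=0: sub(0x78,0x56) → 34
  i=1: sub(0x69,0xd1) → 65432
  i=2: tail/keep → 235
  i=3: tail/keep → 18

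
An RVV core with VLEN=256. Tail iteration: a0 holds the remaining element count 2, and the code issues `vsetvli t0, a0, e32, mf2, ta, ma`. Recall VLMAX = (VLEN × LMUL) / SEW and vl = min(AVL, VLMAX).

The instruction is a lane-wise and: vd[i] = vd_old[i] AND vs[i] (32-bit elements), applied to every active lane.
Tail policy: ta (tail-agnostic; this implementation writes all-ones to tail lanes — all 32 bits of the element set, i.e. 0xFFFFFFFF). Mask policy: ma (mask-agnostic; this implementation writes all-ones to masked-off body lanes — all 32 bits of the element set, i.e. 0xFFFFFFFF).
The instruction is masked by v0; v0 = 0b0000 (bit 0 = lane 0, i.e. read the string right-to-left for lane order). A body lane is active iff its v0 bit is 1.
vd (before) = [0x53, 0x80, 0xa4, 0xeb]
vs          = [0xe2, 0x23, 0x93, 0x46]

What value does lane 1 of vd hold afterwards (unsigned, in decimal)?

VLMAX = (256 × 1/2) / 32 = 4 lanes
vl ← min(2, 4) = 2
[0] mask-off/ones = 0xffffffff
[1] mask-off/ones = 0xffffffff
[2] tail/ones = 0xffffffff
[3] tail/ones = 0xffffffff

vd[1] = 4294967295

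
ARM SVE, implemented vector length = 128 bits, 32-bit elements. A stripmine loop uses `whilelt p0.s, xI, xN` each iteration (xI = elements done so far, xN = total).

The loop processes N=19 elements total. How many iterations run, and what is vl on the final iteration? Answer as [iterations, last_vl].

[iterations, last_vl] = [5, 3]

register lanes = 128/32 = 4
iterations = ceil(19/4) = 5; final-pass vl = 3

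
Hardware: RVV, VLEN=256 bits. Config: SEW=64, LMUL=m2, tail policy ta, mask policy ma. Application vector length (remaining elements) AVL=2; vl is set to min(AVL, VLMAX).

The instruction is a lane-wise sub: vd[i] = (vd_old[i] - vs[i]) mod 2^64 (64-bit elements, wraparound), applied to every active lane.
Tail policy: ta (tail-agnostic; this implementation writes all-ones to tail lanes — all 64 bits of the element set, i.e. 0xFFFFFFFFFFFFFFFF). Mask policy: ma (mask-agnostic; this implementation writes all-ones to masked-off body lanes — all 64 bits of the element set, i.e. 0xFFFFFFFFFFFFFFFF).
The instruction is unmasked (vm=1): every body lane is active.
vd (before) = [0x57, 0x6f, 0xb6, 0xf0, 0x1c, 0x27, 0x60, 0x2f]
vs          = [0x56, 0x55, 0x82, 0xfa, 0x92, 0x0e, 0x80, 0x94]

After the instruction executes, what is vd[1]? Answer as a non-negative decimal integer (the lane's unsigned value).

vd[1] = 26

VLMAX = VLEN×LMUL/SEW = 256×2/64 = 8
AVL=2 ≤ VLMAX=8, so vl = 2
lane  0: sub(0x57,0x56) ⇒ 0x01
lane  1: sub(0x6f,0x55) ⇒ 0x1a
lane  2: tail/ones ⇒ 0xffffffffffffffff
lane  3: tail/ones ⇒ 0xffffffffffffffff
lane  4: tail/ones ⇒ 0xffffffffffffffff
lane  5: tail/ones ⇒ 0xffffffffffffffff
lane  6: tail/ones ⇒ 0xffffffffffffffff
lane  7: tail/ones ⇒ 0xffffffffffffffff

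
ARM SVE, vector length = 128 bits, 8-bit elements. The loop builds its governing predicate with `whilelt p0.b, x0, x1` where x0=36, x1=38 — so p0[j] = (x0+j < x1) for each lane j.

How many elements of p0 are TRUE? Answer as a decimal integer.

vl = 2

128-bit reg / 8-bit elem → 16 lanes
active while 36+j < 38, i.e. j ∈ [0,2) capped at 16 ⇒ 2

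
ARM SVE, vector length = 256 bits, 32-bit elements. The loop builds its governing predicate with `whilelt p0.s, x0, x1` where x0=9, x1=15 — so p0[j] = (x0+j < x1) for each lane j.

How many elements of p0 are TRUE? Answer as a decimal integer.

vl = 6

lane count: 256 div 32 = 8
p0[j] = (9+j < 15); true for j=0..5 → 6 lanes set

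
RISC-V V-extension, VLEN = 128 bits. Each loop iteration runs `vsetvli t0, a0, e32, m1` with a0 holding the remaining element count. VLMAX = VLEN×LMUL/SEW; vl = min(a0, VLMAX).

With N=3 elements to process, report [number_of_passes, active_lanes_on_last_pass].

VLMAX = (128 × 1) / 32 = 4 lanes
3 elements at 4/iter → 1 passes, remainder 3 on the last

[iterations, last_vl] = [1, 3]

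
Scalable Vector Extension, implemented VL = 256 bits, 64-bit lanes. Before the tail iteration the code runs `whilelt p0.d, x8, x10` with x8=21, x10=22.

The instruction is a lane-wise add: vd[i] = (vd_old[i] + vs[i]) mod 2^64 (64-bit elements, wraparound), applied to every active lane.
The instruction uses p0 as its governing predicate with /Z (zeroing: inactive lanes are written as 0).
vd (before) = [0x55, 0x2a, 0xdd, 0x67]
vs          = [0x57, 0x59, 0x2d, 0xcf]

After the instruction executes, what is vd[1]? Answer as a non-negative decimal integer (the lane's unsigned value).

256-bit reg / 64-bit elem → 4 lanes
whilelt: lane j active iff 21+j < 22 → j < 1 → 1 active
  i=0: add(0x55,0x57) → 172
  i=1: tail/zero → 0
  i=2: tail/zero → 0
  i=3: tail/zero → 0

vd[1] = 0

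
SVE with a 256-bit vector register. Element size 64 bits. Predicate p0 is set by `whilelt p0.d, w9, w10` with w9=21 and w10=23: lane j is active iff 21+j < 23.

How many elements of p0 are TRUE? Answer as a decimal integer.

vl = 2

lane count: 256 div 64 = 4
active while 21+j < 23, i.e. j ∈ [0,2) capped at 4 ⇒ 2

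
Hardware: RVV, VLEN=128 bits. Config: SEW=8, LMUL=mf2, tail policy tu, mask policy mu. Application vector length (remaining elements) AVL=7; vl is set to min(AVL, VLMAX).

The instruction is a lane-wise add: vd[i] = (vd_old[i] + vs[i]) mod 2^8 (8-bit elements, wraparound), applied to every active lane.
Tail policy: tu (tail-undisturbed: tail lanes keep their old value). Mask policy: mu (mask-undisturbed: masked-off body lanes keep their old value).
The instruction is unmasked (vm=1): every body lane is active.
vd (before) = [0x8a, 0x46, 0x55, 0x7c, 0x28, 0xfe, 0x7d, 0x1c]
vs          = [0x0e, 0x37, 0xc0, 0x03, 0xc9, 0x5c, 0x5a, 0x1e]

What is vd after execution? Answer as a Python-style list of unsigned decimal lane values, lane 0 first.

lanes per group: 128·1/2/8 = 8
vl ← min(7, 8) = 7
  i=0: add(0x8a,0x0e) → 152
  i=1: add(0x46,0x37) → 125
  i=2: add(0x55,0xc0) → 21
  i=3: add(0x7c,0x03) → 127
  i=4: add(0x28,0xc9) → 241
  i=5: add(0xfe,0x5c) → 90
  i=6: add(0x7d,0x5a) → 215
  i=7: tail/keep → 28

vd = [152, 125, 21, 127, 241, 90, 215, 28]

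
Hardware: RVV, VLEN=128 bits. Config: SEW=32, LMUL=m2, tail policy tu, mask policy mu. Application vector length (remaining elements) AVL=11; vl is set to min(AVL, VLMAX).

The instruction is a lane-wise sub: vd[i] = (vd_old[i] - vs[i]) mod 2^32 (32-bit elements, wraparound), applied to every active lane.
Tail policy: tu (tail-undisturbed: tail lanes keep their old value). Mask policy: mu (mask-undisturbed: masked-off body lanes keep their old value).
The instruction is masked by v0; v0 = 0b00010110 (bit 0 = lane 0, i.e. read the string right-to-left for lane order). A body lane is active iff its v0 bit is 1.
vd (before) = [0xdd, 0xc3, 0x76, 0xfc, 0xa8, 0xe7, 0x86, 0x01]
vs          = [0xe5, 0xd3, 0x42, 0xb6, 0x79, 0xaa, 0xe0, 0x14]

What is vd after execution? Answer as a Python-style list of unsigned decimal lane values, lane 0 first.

vd = [221, 4294967280, 52, 252, 47, 231, 134, 1]

lanes per group: 128·2/32 = 8
vl = min(AVL, VLMAX) = min(11, 8) = 8
lane  0: mask-off/keep ⇒ 0xdd
lane  1: sub(0xc3,0xd3) ⇒ 0xfffffff0
lane  2: sub(0x76,0x42) ⇒ 0x34
lane  3: mask-off/keep ⇒ 0xfc
lane  4: sub(0xa8,0x79) ⇒ 0x2f
lane  5: mask-off/keep ⇒ 0xe7
lane  6: mask-off/keep ⇒ 0x86
lane  7: mask-off/keep ⇒ 0x01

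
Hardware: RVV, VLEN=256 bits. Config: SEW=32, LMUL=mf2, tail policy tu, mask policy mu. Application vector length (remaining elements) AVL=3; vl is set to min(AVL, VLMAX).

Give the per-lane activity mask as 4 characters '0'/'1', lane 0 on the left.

VLMAX = (256 × 1/2) / 32 = 4 lanes
AVL=3 ≤ VLMAX=4, so vl = 3
bits (lane 0 leftmost): 1110

predicate = 1110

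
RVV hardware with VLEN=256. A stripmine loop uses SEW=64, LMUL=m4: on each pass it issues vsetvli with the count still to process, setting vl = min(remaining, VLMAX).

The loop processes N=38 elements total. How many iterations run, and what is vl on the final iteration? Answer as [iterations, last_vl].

VLMAX = VLEN×LMUL/SEW = 256×4/64 = 16
iterations = ceil(38/16) = 3; final-pass vl = 6

[iterations, last_vl] = [3, 6]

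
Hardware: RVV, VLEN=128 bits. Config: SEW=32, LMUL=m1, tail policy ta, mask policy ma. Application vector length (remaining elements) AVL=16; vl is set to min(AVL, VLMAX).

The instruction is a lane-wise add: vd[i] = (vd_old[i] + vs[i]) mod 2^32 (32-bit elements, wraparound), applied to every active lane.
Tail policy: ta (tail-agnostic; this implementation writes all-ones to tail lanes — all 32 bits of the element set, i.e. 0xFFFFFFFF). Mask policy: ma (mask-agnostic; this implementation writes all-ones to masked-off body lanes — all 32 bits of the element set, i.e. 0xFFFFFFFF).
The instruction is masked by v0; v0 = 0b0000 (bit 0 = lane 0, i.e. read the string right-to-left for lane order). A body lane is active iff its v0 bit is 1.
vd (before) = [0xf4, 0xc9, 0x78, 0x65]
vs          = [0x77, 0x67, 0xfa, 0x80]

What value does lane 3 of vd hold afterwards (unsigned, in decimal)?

lanes per group: 128·1/32 = 4
AVL=16 > VLMAX=4, so vl = 4
lane  0: mask-off/ones ⇒ 0xffffffff
lane  1: mask-off/ones ⇒ 0xffffffff
lane  2: mask-off/ones ⇒ 0xffffffff
lane  3: mask-off/ones ⇒ 0xffffffff

vd[3] = 4294967295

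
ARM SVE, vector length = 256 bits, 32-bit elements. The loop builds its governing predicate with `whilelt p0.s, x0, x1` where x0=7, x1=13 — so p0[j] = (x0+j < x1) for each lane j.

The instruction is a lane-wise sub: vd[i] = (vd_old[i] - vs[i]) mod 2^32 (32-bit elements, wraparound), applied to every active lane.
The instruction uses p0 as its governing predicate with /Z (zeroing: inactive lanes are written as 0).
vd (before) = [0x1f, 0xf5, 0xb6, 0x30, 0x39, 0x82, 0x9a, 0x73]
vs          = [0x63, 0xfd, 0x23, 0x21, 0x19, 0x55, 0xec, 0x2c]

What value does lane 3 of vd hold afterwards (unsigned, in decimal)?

register lanes = 256/32 = 8
active while 7+j < 13, i.e. j ∈ [0,6) capped at 8 ⇒ 6
lane  0: sub(0x1f,0x63) ⇒ 0xffffffbc
lane  1: sub(0xf5,0xfd) ⇒ 0xfffffff8
lane  2: sub(0xb6,0x23) ⇒ 0x93
lane  3: sub(0x30,0x21) ⇒ 0x0f
lane  4: sub(0x39,0x19) ⇒ 0x20
lane  5: sub(0x82,0x55) ⇒ 0x2d
lane  6: tail/zero ⇒ 0x00
lane  7: tail/zero ⇒ 0x00

vd[3] = 15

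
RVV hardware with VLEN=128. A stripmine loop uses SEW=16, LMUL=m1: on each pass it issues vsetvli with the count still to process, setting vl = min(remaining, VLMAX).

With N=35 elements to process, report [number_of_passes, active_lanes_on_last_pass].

[iterations, last_vl] = [5, 3]

lanes per group: 128·1/16 = 8
35 elements at 8/iter → 5 passes, remainder 3 on the last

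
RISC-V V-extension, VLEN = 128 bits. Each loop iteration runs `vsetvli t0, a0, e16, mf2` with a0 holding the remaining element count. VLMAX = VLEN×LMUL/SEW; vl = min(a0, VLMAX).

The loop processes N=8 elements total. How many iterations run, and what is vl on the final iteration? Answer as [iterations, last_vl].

VLMAX = (128 × 1/2) / 16 = 4 lanes
8 elements at 4/iter → 2 passes, remainder 4 on the last

[iterations, last_vl] = [2, 4]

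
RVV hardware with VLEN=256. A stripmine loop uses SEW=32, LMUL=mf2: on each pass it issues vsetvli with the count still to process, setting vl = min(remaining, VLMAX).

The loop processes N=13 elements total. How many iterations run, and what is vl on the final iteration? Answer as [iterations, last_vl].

VLMAX = VLEN×LMUL/SEW = 256×1/2/32 = 4
13 elements at 4/iter → 4 passes, remainder 1 on the last

[iterations, last_vl] = [4, 1]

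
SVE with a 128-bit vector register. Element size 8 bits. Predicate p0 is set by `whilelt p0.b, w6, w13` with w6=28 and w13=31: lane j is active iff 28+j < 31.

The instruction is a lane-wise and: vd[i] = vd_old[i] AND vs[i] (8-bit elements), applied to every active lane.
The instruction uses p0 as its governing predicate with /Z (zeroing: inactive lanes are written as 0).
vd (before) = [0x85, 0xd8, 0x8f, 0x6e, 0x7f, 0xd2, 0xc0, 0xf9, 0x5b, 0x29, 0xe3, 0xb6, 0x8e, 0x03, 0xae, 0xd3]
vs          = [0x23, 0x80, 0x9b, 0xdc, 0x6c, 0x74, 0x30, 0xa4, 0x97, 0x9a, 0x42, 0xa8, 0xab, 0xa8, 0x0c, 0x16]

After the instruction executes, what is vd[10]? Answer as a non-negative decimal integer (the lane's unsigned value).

128-bit reg / 8-bit elem → 16 lanes
p0[j] = (28+j < 31); true for j=0..2 → 3 lanes set
  i=0: and(0x85,0x23) → 1
  i=1: and(0xd8,0x80) → 128
  i=2: and(0x8f,0x9b) → 139
  i=3: tail/zero → 0
  i=4: tail/zero → 0
  i=5: tail/zero → 0
  i=6: tail/zero → 0
  i=7: tail/zero → 0
  i=8: tail/zero → 0
  i=9: tail/zero → 0
  i=10: tail/zero → 0
  i=11: tail/zero → 0
  i=12: tail/zero → 0
  i=13: tail/zero → 0
  i=14: tail/zero → 0
  i=15: tail/zero → 0

vd[10] = 0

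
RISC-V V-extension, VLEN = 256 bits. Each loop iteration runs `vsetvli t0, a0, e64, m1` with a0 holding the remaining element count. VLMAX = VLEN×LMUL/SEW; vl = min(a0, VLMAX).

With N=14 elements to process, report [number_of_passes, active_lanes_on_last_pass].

[iterations, last_vl] = [4, 2]

VLMAX = (256 × 1) / 64 = 4 lanes
N=14: ⌈14/4⌉ = 4 iters; last vl = 14 − 3×4 = 2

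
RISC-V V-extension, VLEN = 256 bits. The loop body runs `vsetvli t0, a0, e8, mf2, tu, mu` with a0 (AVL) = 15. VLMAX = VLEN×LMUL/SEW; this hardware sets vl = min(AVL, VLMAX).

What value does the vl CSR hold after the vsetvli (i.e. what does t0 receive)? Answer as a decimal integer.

vl = 15

lanes per group: 256·1/2/8 = 16
vl ← min(15, 16) = 15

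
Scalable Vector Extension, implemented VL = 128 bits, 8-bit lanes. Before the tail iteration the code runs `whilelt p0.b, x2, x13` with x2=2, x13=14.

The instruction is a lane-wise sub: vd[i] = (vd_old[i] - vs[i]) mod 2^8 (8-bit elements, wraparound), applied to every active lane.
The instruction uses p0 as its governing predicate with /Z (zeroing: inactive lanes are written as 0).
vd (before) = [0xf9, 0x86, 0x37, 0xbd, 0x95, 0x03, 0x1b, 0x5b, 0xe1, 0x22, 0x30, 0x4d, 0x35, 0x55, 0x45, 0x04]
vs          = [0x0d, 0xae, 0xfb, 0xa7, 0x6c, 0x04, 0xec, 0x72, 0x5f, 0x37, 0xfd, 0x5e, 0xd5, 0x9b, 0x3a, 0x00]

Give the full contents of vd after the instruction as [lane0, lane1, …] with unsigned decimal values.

vd = [236, 216, 60, 22, 41, 255, 47, 233, 130, 235, 51, 239, 0, 0, 0, 0]

lane count: 128 div 8 = 16
p0[j] = (2+j < 14); true for j=0..11 → 12 lanes set
lane  0: sub(0xf9,0x0d) ⇒ 0xec
lane  1: sub(0x86,0xae) ⇒ 0xd8
lane  2: sub(0x37,0xfb) ⇒ 0x3c
lane  3: sub(0xbd,0xa7) ⇒ 0x16
lane  4: sub(0x95,0x6c) ⇒ 0x29
lane  5: sub(0x03,0x04) ⇒ 0xff
lane  6: sub(0x1b,0xec) ⇒ 0x2f
lane  7: sub(0x5b,0x72) ⇒ 0xe9
lane  8: sub(0xe1,0x5f) ⇒ 0x82
lane  9: sub(0x22,0x37) ⇒ 0xeb
lane 10: sub(0x30,0xfd) ⇒ 0x33
lane 11: sub(0x4d,0x5e) ⇒ 0xef
lane 12: tail/zero ⇒ 0x00
lane 13: tail/zero ⇒ 0x00
lane 14: tail/zero ⇒ 0x00
lane 15: tail/zero ⇒ 0x00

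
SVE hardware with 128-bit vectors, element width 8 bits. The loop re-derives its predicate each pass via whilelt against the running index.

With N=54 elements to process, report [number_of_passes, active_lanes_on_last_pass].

lane count: 128 div 8 = 16
iterations = ceil(54/16) = 4; final-pass vl = 6

[iterations, last_vl] = [4, 6]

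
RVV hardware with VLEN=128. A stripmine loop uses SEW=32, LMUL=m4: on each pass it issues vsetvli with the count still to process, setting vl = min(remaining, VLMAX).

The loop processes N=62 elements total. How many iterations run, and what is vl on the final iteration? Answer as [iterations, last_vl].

[iterations, last_vl] = [4, 14]

lanes per group: 128·4/32 = 16
N=62: ⌈62/16⌉ = 4 iters; last vl = 62 − 3×16 = 14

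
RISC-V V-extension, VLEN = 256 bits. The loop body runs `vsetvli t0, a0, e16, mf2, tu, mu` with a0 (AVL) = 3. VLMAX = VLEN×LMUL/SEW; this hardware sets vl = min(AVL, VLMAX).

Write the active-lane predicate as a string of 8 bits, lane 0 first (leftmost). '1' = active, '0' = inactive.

predicate = 11100000

VLMAX = VLEN×LMUL/SEW = 256×1/2/16 = 8
vl ← min(3, 8) = 3
bits (lane 0 leftmost): 11100000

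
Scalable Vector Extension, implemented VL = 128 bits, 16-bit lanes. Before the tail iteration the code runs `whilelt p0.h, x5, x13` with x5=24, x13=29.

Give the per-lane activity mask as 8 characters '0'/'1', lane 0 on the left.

predicate = 11111000

lane count: 128 div 16 = 8
p0[j] = (24+j < 29); true for j=0..4 → 5 lanes set
bits (lane 0 leftmost): 11111000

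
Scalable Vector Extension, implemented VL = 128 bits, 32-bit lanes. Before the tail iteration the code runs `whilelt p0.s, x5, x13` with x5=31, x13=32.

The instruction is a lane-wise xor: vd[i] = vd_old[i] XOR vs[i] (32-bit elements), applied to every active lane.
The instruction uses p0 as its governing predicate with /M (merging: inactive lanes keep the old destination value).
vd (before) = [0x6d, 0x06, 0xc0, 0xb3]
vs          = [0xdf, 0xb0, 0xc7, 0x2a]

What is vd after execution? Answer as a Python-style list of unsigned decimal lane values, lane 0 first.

vd = [178, 6, 192, 179]

128-bit reg / 32-bit elem → 4 lanes
p0[j] = (31+j < 32); true for j=0..0 → 1 lanes set
lane  0: xor(0x6d,0xdf) ⇒ 0xb2
lane  1: tail/keep ⇒ 0x06
lane  2: tail/keep ⇒ 0xc0
lane  3: tail/keep ⇒ 0xb3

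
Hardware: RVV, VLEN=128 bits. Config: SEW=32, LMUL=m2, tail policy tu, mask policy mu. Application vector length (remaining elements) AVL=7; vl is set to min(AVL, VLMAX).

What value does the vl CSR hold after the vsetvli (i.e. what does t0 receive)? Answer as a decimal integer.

VLMAX = (128 × 2) / 32 = 8 lanes
vl ← min(7, 8) = 7

vl = 7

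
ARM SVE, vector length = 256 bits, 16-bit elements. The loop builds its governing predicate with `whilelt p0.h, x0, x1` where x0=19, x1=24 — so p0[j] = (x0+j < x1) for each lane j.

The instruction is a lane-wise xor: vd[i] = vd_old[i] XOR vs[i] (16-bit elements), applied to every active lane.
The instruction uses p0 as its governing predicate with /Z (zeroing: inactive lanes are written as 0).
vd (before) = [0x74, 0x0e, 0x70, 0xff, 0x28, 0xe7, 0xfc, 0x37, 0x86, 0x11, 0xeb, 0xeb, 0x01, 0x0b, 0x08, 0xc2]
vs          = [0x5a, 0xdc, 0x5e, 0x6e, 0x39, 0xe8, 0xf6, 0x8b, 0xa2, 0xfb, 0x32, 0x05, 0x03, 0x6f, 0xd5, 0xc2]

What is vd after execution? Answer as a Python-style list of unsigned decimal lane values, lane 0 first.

vd = [46, 210, 46, 145, 17, 0, 0, 0, 0, 0, 0, 0, 0, 0, 0, 0]

256-bit reg / 16-bit elem → 16 lanes
active while 19+j < 24, i.e. j ∈ [0,5) capped at 16 ⇒ 5
[0] xor(0x74,0x5a) = 0x2e
[1] xor(0x0e,0xdc) = 0xd2
[2] xor(0x70,0x5e) = 0x2e
[3] xor(0xff,0x6e) = 0x91
[4] xor(0x28,0x39) = 0x11
[5] tail/zero = 0x00
[6] tail/zero = 0x00
[7] tail/zero = 0x00
[8] tail/zero = 0x00
[9] tail/zero = 0x00
[10] tail/zero = 0x00
[11] tail/zero = 0x00
[12] tail/zero = 0x00
[13] tail/zero = 0x00
[14] tail/zero = 0x00
[15] tail/zero = 0x00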